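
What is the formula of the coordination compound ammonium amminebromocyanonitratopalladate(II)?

Ligands: 1 cyano (CN, -1), 1 ammine (NH3, neutral), 1 nitrato (NO3, -1), 1 bromo (Br, -1). Ligand charge sum = -3.
With Pd in oxidation state +2, the complex ion is [Pd...]^1−.
Charge balance with ammonium (+1) requires 1 complex ion per 1 ammonium.

NH4[PdBr(CN)(NH3)(NO3)]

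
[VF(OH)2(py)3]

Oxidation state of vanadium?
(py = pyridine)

+3

No counter-ion: the bracketed complex is neutral.
Ligand charges: 1×F = -1; 3×py neutral; 2×OH = -2; sum -3.
V + (-3) = 0 ⇒ V is +3.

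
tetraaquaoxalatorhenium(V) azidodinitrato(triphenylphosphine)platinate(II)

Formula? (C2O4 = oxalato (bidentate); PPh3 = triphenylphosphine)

Cation [Re…]: ligand charges -2, Re(V) ⇒ ion charge 3+.
Anion [Pt…]: ligand charges -3, Pt(II) ⇒ ion charge 1−.
One 3+ cation requires 3 of the 1− anion.

[Re(C2O4)(H2O)4][Pt(N3)(NO3)2(PPh3)]3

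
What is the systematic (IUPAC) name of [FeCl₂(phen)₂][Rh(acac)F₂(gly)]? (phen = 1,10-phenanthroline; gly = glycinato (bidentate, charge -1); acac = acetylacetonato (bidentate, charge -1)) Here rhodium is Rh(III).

Both ions are complex: the cation is named first with the plain metal name, the anion second with the -ate form; each ion's ligands are alphabetised independently.
Rh is given as +3; the anion's ligand charges sum to -4, so the complex anion is 1−.
A 1:1 salt means the cation carries the equal and opposite charge, 1+.
Cation: ligand charges sum to -2; for the ion to be 1+, Fe = +3.

dichlorobis(1,10-phenanthroline)iron(III) (acetylacetonato)difluoro(glycinato)rhodate(III)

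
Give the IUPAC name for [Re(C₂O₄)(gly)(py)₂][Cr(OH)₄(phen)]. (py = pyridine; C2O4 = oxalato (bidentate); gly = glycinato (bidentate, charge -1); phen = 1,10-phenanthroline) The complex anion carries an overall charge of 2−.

The complex anion is given as 2−; its ligand charges sum to -4, so Cr = +2.
A 1:1 salt means the cation carries the equal and opposite charge, 2+.
Cation: ligand charges sum to -3; for the ion to be 2+, Re = +5.

(glycinato)oxalatobis(pyridine)rhenium(V) tetrahydroxo(1,10-phenanthroline)chromate(II)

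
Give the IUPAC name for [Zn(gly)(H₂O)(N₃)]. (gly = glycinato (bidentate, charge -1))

aquaazido(glycinato)zinc(II)

There is no counter-ion, so the complex is neutral overall.
Ligand charges: 1×glycinato (-1 each), 1×azido (-1 each), 1×aqua (neutral); total -2. So Zn + (-2) = 0, giving Zn = +2.
Ligands are named alphabetically: aqua before azido before glycinato.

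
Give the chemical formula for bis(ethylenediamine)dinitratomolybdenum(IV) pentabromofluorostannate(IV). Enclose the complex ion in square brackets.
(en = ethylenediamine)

[Mo(en)2(NO3)2][SnBr5F]

Cation [Mo…]: ligand charges -2, Mo(IV) ⇒ ion charge 2+.
Anion [Sn…]: ligand charges -6, Sn(IV) ⇒ ion charge 2−.
One 2+ cation balances one 2− anion.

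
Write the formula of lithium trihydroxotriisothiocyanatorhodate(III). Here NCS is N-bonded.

Li3[Rh(NCS)3(OH)3]

Ligands: 3 isothiocyanato (NCS, -1), 3 hydroxo (OH, -1). Ligand charge sum = -6.
With Rh in oxidation state +3, the complex ion is [Rh...]^3−.
Charge balance with lithium (+1) requires 1 complex ion per 3 lithium.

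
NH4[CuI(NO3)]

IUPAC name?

ammonium iodonitratocuprate(I)

The 1 ammonium counter-ion carries a total charge of +1, so each complex ion is 1−.
Ligand charges: 1×iodo (-1 each), 1×nitrato (-1 each); total -2. So Cu + (-2) = 1−, giving Cu = +1.
Ligands are named alphabetically: iodo before nitrato.
The complex ion is anionic, so copper takes the -ate form cuprate(I).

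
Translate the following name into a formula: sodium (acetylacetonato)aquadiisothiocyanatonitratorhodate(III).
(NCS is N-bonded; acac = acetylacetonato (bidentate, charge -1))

Ligands: 1 aqua (H2O, neutral), 2 isothiocyanato (NCS, -1), 1 nitrato (NO3, -1), 1 acetylacetonato (acac, -1). Ligand charge sum = -4.
With Rh in oxidation state +3, the complex ion is [Rh...]^1−.
Charge balance with sodium (+1) requires 1 complex ion per 1 sodium.

Na[Rh(acac)(H2O)(NCS)2(NO3)]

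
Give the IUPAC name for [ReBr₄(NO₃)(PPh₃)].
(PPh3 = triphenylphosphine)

There is no counter-ion, so the complex is neutral overall.
Ligand charges: 1×triphenylphosphine (neutral), 4×bromo (-1 each), 1×nitrato (-1 each); total -5. So Re + (-5) = 0, giving Re = +5.
Ligands are named alphabetically: bromo before nitrato before triphenylphosphine.

tetrabromonitrato(triphenylphosphine)rhenium(V)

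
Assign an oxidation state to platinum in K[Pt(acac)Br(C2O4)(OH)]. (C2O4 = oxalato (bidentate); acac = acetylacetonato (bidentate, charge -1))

1 potassium outside the brackets (+1 each) → the complex ion is 1−.
Ligand charges: 1×OH = -1; 1×C2O4 = -2; 1×acac = -1; 1×Br = -1; sum -5.
Pt + (-5) = 1− ⇒ Pt is +4.

+4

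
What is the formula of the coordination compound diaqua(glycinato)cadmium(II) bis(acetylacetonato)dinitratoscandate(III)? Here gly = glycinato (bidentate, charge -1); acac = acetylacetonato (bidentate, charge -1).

[Cd(gly)(H2O)2][Sc(acac)2(NO3)2]

Cation [Cd…]: ligand charges -1, Cd(II) ⇒ ion charge 1+.
Anion [Sc…]: ligand charges -4, Sc(III) ⇒ ion charge 1−.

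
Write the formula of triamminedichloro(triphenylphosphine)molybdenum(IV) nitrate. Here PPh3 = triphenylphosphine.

[MoCl2(NH3)3(PPh3)](NO3)2

Ligands: 2 chloro (Cl, -1), 3 ammine (NH3, neutral), 1 triphenylphosphine (PPh3, neutral). Ligand charge sum = -2.
With Mo in oxidation state +4, the complex ion is [Mo...]^2+.
Charge balance with nitrate (-1) requires 1 complex ion per 2 nitrate.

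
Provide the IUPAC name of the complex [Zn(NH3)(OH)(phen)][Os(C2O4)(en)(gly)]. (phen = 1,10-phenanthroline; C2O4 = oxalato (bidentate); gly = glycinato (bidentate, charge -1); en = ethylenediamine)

Zinc is always +2 in its complexes; the cation's ligand charges sum to -1, so the complex cation is 1+.
A 1:1 salt means the anion carries the equal and opposite charge, 1−.
Anion: ligand charges sum to -3; for the ion to be 1−, Os = +2.

amminehydroxo(1,10-phenanthroline)zinc(II) (ethylenediamine)(glycinato)oxalatoosmate(II)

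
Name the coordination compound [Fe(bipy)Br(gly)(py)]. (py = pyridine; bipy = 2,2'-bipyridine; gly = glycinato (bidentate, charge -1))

(2,2'-bipyridine)bromo(glycinato)(pyridine)iron(II)

There is no counter-ion, so the complex is neutral overall.
Ligand charges: 1×pyridine (neutral), 1×bromo (-1 each), 1×2,2'-bipyridine (neutral), 1×glycinato (-1 each); total -2. So Fe + (-2) = 0, giving Fe = +2.
Ligands are named alphabetically: bipyridine before bromo before glycinato before pyridine.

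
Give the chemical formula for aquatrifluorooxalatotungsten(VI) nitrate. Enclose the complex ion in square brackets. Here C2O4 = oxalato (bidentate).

Ligands: 1 aqua (H2O, neutral), 1 oxalato (C2O4, -2), 3 fluoro (F, -1). Ligand charge sum = -5.
With W in oxidation state +6, the complex ion is [W...]^1+.
Charge balance with nitrate (-1) requires 1 complex ion per 1 nitrate.

[W(C2O4)F3(H2O)]NO3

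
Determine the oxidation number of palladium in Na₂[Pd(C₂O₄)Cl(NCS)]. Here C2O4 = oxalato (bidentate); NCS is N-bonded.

+2

2 sodium outside the brackets (+1 each) → the complex ion is 2−.
Ligand charges: 1×Cl = -1; 1×C2O4 = -2; 1×NCS = -1; sum -4.
Pd + (-4) = 2− ⇒ Pd is +2.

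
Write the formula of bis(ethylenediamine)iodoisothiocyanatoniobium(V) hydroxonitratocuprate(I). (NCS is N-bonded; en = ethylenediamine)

[Nb(en)2I(NCS)][Cu(NO3)(OH)]3

Cation [Nb…]: ligand charges -2, Nb(V) ⇒ ion charge 3+.
Anion [Cu…]: ligand charges -2, Cu(I) ⇒ ion charge 1−.
One 3+ cation requires 3 of the 1− anion.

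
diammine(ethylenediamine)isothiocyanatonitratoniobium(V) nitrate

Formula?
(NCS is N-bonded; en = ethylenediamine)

Ligands: 2 ammine (NH3, neutral), 1 isothiocyanato (NCS, -1), 1 nitrato (NO3, -1), 1 ethylenediamine (en, neutral). Ligand charge sum = -2.
Charge balance with nitrate (-1) requires 1 complex ion per 3 nitrate.

[Nb(en)(NCS)(NH3)2(NO3)](NO3)3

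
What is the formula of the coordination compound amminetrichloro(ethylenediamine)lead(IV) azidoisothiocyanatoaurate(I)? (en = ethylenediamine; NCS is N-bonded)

[PbCl3(en)(NH3)][Au(N3)(NCS)]

Cation [Pb…]: ligand charges -3, Pb(IV) ⇒ ion charge 1+.
Anion [Au…]: ligand charges -2, Au(I) ⇒ ion charge 1−.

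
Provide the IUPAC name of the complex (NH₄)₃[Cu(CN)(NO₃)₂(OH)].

The 3 ammonium counter-ions carry a total charge of +3, so each complex ion is 3−.
Ligand charges: 2×nitrato (-1 each), 1×cyano (-1 each), 1×hydroxo (-1 each); total -4. So Cu + (-4) = 3−, giving Cu = +1.
Ligands are named alphabetically: cyano before hydroxo before nitrato.
The complex ion is anionic, so copper takes the -ate form cuprate(I).

ammonium cyanohydroxodinitratocuprate(I)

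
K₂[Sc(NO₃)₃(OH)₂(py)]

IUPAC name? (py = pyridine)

potassium dihydroxotrinitrato(pyridine)scandate(III)

The 2 potassium counter-ions carry a total charge of +2, so each complex ion is 2−.
Ligand charges: 1×pyridine (neutral), 2×hydroxo (-1 each), 3×nitrato (-1 each); total -5. So Sc + (-5) = 2−, giving Sc = +3.
Ligands are named alphabetically: hydroxo before nitrato before pyridine.
The complex ion is anionic, so scandium takes the -ate form scandate(III).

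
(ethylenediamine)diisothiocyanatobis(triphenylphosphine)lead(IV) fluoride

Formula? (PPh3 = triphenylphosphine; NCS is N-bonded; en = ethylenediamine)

Ligands: 2 triphenylphosphine (PPh3, neutral), 2 isothiocyanato (NCS, -1), 1 ethylenediamine (en, neutral). Ligand charge sum = -2.
With Pb in oxidation state +4, the complex ion is [Pb...]^2+.
Charge balance with fluoride (-1) requires 1 complex ion per 2 fluoride.

[Pb(en)(NCS)2(PPh3)2]F2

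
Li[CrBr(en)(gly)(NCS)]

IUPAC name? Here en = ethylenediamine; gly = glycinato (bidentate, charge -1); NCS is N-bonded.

The 1 lithium counter-ion carries a total charge of +1, so each complex ion is 1−.
Ligand charges: 1×ethylenediamine (neutral), 1×bromo (-1 each), 1×glycinato (-1 each), 1×isothiocyanato (-1 each); total -3. So Cr + (-3) = 1−, giving Cr = +2.
Ligands are named alphabetically: bromo before ethylenediamine before glycinato before isothiocyanato.
The complex ion is anionic, so chromium takes the -ate form chromate(II).

lithium bromo(ethylenediamine)(glycinato)isothiocyanatochromate(II)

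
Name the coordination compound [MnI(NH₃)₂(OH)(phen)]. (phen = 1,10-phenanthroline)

diamminehydroxoiodo(1,10-phenanthroline)manganese(II)

There is no counter-ion, so the complex is neutral overall.
Ligand charges: 1×1,10-phenanthroline (neutral), 1×iodo (-1 each), 2×ammine (neutral), 1×hydroxo (-1 each); total -2. So Mn + (-2) = 0, giving Mn = +2.
Ligands are named alphabetically: ammine before hydroxo before iodo before phenanthroline.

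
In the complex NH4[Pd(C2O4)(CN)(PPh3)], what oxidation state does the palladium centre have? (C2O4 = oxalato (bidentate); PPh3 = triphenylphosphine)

1 ammonium outside the brackets (+1 each) → the complex ion is 1−.
Ligand charges: 1×CN = -1; 1×C2O4 = -2; 1×PPh3 neutral; sum -3.
Pd + (-3) = 1− ⇒ Pd is +2.

+2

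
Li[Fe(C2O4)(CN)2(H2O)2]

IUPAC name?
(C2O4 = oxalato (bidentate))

lithium diaquadicyanooxalatoferrate(III)

The 1 lithium counter-ion carries a total charge of +1, so each complex ion is 1−.
Ligand charges: 2×aqua (neutral), 1×oxalato (-2 each), 2×cyano (-1 each); total -4. So Fe + (-4) = 1−, giving Fe = +3.
Ligands are named alphabetically: aqua before cyano before oxalato.
The complex ion is anionic, so iron takes the -ate form ferrate(III).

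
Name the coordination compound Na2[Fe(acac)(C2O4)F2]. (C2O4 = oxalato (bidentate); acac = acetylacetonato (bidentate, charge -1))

sodium (acetylacetonato)difluorooxalatoferrate(III)

The 2 sodium counter-ions carry a total charge of +2, so each complex ion is 2−.
Ligand charges: 2×fluoro (-1 each), 1×oxalato (-2 each), 1×acetylacetonato (-1 each); total -5. So Fe + (-5) = 2−, giving Fe = +3.
Ligands are named alphabetically: acetylacetonato before fluoro before oxalato.
The complex ion is anionic, so iron takes the -ate form ferrate(III).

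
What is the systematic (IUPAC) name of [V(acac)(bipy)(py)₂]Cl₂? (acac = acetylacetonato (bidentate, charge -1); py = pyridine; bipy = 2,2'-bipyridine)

(acetylacetonato)(2,2'-bipyridine)bis(pyridine)vanadium(III) chloride

The 2 chloride counter-ions carry a total charge of -2, so each complex ion is 2+.
Ligand charges: 1×acetylacetonato (-1 each), 2×pyridine (neutral), 1×2,2'-bipyridine (neutral); total -1. So V + (-1) = 2+, giving V = +3.
Ligands are named alphabetically: acetylacetonato before bipyridine before pyridine.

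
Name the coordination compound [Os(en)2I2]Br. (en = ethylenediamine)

bis(ethylenediamine)diiodoosmium(III) bromide

The 1 bromide counter-ion carries a total charge of -1, so each complex ion is 1+.
Ligand charges: 2×iodo (-1 each), 2×ethylenediamine (neutral); total -2. So Os + (-2) = 1+, giving Os = +3.
Ligands are named alphabetically: ethylenediamine before iodo.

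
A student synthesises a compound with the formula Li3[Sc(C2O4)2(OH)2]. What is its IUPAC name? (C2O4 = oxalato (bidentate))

lithium dihydroxodioxalatoscandate(III)

The 3 lithium counter-ions carry a total charge of +3, so each complex ion is 3−.
Ligand charges: 2×hydroxo (-1 each), 2×oxalato (-2 each); total -6. So Sc + (-6) = 3−, giving Sc = +3.
The complex ion is anionic, so scandium takes the -ate form scandate(III).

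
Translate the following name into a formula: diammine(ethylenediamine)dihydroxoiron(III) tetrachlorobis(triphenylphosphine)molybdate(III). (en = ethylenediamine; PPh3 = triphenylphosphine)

[Fe(en)(NH3)2(OH)2][MoCl4(PPh3)2]

Cation [Fe…]: ligand charges -2, Fe(III) ⇒ ion charge 1+.
Anion [Mo…]: ligand charges -4, Mo(III) ⇒ ion charge 1−.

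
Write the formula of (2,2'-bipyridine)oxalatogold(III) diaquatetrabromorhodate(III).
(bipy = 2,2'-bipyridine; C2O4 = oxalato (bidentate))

[Au(bipy)(C2O4)][RhBr4(H2O)2]

Cation [Au…]: ligand charges -2, Au(III) ⇒ ion charge 1+.
Anion [Rh…]: ligand charges -4, Rh(III) ⇒ ion charge 1−.
One 1+ cation balances one 1− anion.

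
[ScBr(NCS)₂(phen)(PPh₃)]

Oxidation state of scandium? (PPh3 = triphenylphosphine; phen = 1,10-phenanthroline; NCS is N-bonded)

No counter-ion: the bracketed complex is neutral.
Ligand charges: 1×PPh3 neutral; 1×phen neutral; 2×NCS = -2; 1×Br = -1; sum -3.
Sc + (-3) = 0 ⇒ Sc is +3.

+3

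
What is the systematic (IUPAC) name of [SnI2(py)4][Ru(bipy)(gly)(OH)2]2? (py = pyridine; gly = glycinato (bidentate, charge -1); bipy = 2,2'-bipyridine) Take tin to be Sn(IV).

diiodotetrakis(pyridine)tin(IV) (2,2'-bipyridine)(glycinato)dihydroxoruthenate(II)

Both ions are complex: the cation is named first with the plain metal name, the anion second with the -ate form; each ion's ligands are alphabetised independently.
Sn is given as +4; the cation's ligand charges sum to -2, so the complex cation is 2+.
With 2 anions per cation, each anion must be 2/2 = 1−.
Anion: ligand charges sum to -3; for the ion to be 1−, Ru = +2.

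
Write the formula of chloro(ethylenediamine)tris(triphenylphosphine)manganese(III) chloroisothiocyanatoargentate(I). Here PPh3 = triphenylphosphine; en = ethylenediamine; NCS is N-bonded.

[MnCl(en)(PPh3)3][AgCl(NCS)]2

Cation [Mn…]: ligand charges -1, Mn(III) ⇒ ion charge 2+.
Anion [Ag…]: ligand charges -2, Ag(I) ⇒ ion charge 1−.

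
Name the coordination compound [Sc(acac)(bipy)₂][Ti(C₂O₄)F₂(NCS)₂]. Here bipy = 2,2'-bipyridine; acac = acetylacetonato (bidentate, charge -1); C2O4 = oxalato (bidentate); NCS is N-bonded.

Both ions are complex: the cation is named first with the plain metal name, the anion second with the -ate form; each ion's ligands are alphabetised independently.
Scandium is always +3 in its complexes; the cation's ligand charges sum to -1, so the complex cation is 2+.
A 1:1 salt means the anion carries the equal and opposite charge, 2−.
Anion: ligand charges sum to -6; for the ion to be 2−, Ti = +4.

(acetylacetonato)bis(2,2'-bipyridine)scandium(III) difluorodiisothiocyanatooxalatotitanate(IV)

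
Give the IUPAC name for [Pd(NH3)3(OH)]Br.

triamminehydroxopalladium(II) bromide

The 1 bromide counter-ion carries a total charge of -1, so each complex ion is 1+.
Ligand charges: 1×hydroxo (-1 each), 3×ammine (neutral); total -1. So Pd + (-1) = 1+, giving Pd = +2.
Ligands are named alphabetically: ammine before hydroxo.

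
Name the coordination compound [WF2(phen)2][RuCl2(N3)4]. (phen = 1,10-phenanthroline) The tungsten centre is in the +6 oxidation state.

difluorobis(1,10-phenanthroline)tungsten(VI) tetraazidodichlororuthenate(II)

Both ions are complex: the cation is named first with the plain metal name, the anion second with the -ate form; each ion's ligands are alphabetised independently.
W is given as +6; the cation's ligand charges sum to -2, so the complex cation is 4+.
A 1:1 salt means the anion carries the equal and opposite charge, 4−.
Anion: ligand charges sum to -6; for the ion to be 4−, Ru = +2.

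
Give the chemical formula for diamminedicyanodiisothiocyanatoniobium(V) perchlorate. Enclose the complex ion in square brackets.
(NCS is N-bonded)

[Nb(CN)2(NCS)2(NH3)2]ClO4

Ligands: 2 ammine (NH3, neutral), 2 isothiocyanato (NCS, -1), 2 cyano (CN, -1). Ligand charge sum = -4.
With Nb in oxidation state +5, the complex ion is [Nb...]^1+.
Charge balance with perchlorate (-1) requires 1 complex ion per 1 perchlorate.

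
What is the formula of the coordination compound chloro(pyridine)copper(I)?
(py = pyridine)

Ligands: 1 chloro (Cl, -1), 1 pyridine (py, neutral). Ligand charge sum = -1.
With Cu in oxidation state +1, the complex ion is [Cu...].

[CuCl(py)]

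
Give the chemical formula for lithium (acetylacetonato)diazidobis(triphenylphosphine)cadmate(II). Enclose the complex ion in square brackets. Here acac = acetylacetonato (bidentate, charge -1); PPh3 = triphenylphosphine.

Ligands: 1 acetylacetonato (acac, -1), 2 azido (N3, -1), 2 triphenylphosphine (PPh3, neutral). Ligand charge sum = -3.
Charge balance with lithium (+1) requires 1 complex ion per 1 lithium.

Li[Cd(acac)(N3)2(PPh3)2]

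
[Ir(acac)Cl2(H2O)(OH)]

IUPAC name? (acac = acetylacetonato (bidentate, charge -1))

There is no counter-ion, so the complex is neutral overall.
Ligand charges: 1×aqua (neutral), 2×chloro (-1 each), 1×hydroxo (-1 each), 1×acetylacetonato (-1 each); total -4. So Ir + (-4) = 0, giving Ir = +4.
Ligands are named alphabetically: acetylacetonato before aqua before chloro before hydroxo.

(acetylacetonato)aquadichlorohydroxoiridium(IV)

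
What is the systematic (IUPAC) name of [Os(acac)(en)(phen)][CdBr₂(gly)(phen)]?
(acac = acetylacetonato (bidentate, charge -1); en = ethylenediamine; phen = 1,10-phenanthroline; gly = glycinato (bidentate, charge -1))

Both ions are complex: the cation is named first with the plain metal name, the anion second with the -ate form; each ion's ligands are alphabetised independently.
Cadmium is always +2 in its complexes; the anion's ligand charges sum to -3, so the complex anion is 1−.
A 1:1 salt means the cation carries the equal and opposite charge, 1+.
Cation: ligand charges sum to -1; for the ion to be 1+, Os = +2.

(acetylacetonato)(ethylenediamine)(1,10-phenanthroline)osmium(II) dibromo(glycinato)(1,10-phenanthroline)cadmate(II)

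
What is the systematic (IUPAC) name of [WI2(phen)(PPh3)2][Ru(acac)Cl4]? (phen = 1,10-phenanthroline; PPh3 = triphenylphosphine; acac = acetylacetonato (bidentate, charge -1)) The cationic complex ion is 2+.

Both ions are complex: the cation is named first with the plain metal name, the anion second with the -ate form; each ion's ligands are alphabetised independently.
The complex cation is given as 2+; its ligand charges sum to -2, so W = +4.
A 1:1 salt means the anion carries the equal and opposite charge, 2−.
Anion: ligand charges sum to -5; for the ion to be 2−, Ru = +3.

diiodo(1,10-phenanthroline)bis(triphenylphosphine)tungsten(IV) (acetylacetonato)tetrachlororuthenate(III)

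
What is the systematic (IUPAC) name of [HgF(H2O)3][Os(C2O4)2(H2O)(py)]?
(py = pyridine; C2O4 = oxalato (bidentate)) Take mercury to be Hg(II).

Both ions are complex: the cation is named first with the plain metal name, the anion second with the -ate form; each ion's ligands are alphabetised independently.
Hg is given as +2; the cation's ligand charges sum to -1, so the complex cation is 1+.
A 1:1 salt means the anion carries the equal and opposite charge, 1−.
Anion: ligand charges sum to -4; for the ion to be 1−, Os = +3.

triaquafluoromercury(II) aquadioxalato(pyridine)osmate(III)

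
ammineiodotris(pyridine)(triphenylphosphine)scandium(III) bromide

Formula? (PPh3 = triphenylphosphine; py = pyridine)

Ligands: 1 iodo (I, -1), 1 triphenylphosphine (PPh3, neutral), 1 ammine (NH3, neutral), 3 pyridine (py, neutral). Ligand charge sum = -1.
Charge balance with bromide (-1) requires 1 complex ion per 2 bromide.

[ScI(NH3)(PPh3)(py)3]Br2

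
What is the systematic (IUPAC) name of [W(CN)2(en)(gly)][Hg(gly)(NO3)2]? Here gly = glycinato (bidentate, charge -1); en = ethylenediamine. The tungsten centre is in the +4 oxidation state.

dicyano(ethylenediamine)(glycinato)tungsten(IV) (glycinato)dinitratomercurate(II)

Both ions are complex: the cation is named first with the plain metal name, the anion second with the -ate form; each ion's ligands are alphabetised independently.
W is given as +4; the cation's ligand charges sum to -3, so the complex cation is 1+.
A 1:1 salt means the anion carries the equal and opposite charge, 1−.
Anion: ligand charges sum to -3; for the ion to be 1−, Hg = +2.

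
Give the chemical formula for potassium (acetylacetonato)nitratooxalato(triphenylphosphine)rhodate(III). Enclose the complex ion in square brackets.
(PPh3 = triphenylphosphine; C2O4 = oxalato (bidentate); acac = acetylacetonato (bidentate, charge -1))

Ligands: 1 triphenylphosphine (PPh3, neutral), 1 nitrato (NO3, -1), 1 oxalato (C2O4, -2), 1 acetylacetonato (acac, -1). Ligand charge sum = -4.
With Rh in oxidation state +3, the complex ion is [Rh...]^1−.
Charge balance with potassium (+1) requires 1 complex ion per 1 potassium.

K[Rh(acac)(C2O4)(NO3)(PPh3)]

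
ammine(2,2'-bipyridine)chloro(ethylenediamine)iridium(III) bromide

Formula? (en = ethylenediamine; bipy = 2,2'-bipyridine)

[Ir(bipy)Cl(en)(NH3)]Br2

Ligands: 1 ethylenediamine (en, neutral), 1 2,2'-bipyridine (bipy, neutral), 1 ammine (NH3, neutral), 1 chloro (Cl, -1). Ligand charge sum = -1.
Charge balance with bromide (-1) requires 1 complex ion per 2 bromide.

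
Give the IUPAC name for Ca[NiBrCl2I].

The 1 calcium counter-ion carries a total charge of +2, so each complex ion is 2−.
Ligand charges: 2×chloro (-1 each), 1×bromo (-1 each), 1×iodo (-1 each); total -4. So Ni + (-4) = 2−, giving Ni = +2.
The complex ion is anionic, so nickel takes the -ate form nickelate(II).

calcium bromodichloroiodonickelate(II)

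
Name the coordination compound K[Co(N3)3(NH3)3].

potassium triamminetriazidocobaltate(II)

The 1 potassium counter-ion carries a total charge of +1, so each complex ion is 1−.
Ligand charges: 3×azido (-1 each), 3×ammine (neutral); total -3. So Co + (-3) = 1−, giving Co = +2.
Ligands are named alphabetically: ammine before azido.
The complex ion is anionic, so cobalt takes the -ate form cobaltate(II).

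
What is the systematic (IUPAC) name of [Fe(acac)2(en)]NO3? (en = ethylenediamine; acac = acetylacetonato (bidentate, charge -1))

bis(acetylacetonato)(ethylenediamine)iron(III) nitrate

The 1 nitrate counter-ion carries a total charge of -1, so each complex ion is 1+.
Ligand charges: 1×ethylenediamine (neutral), 2×acetylacetonato (-1 each); total -2. So Fe + (-2) = 1+, giving Fe = +3.
Ligands are named alphabetically: acetylacetonato before ethylenediamine.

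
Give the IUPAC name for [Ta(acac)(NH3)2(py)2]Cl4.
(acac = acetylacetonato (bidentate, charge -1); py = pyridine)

The 4 chloride counter-ions carry a total charge of -4, so each complex ion is 4+.
Ligand charges: 1×acetylacetonato (-1 each), 2×ammine (neutral), 2×pyridine (neutral); total -1. So Ta + (-1) = 4+, giving Ta = +5.
Ligands are named alphabetically: acetylacetonato before ammine before pyridine.

(acetylacetonato)diamminebis(pyridine)tantalum(V) chloride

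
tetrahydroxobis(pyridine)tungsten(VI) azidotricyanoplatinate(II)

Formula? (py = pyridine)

[W(OH)4(py)2][Pt(CN)3(N3)]

Cation [W…]: ligand charges -4, W(VI) ⇒ ion charge 2+.
Anion [Pt…]: ligand charges -4, Pt(II) ⇒ ion charge 2−.
One 2+ cation balances one 2− anion.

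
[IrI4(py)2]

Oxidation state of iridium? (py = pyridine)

No counter-ion: the bracketed complex is neutral.
Ligand charges: 2×py neutral; 4×I = -4; sum -4.
Ir + (-4) = 0 ⇒ Ir is +4.

+4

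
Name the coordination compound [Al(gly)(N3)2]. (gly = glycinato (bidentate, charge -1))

There is no counter-ion, so the complex is neutral overall.
Ligand charges: 2×azido (-1 each), 1×glycinato (-1 each); total -3. So Al + (-3) = 0, giving Al = +3.
Ligands are named alphabetically: azido before glycinato.

diazido(glycinato)aluminium(III)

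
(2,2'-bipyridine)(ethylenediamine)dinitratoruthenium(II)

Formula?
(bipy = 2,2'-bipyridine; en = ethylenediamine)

Ligands: 1 2,2'-bipyridine (bipy, neutral), 1 ethylenediamine (en, neutral), 2 nitrato (NO3, -1). Ligand charge sum = -2.
With Ru in oxidation state +2, the complex ion is [Ru...].

[Ru(bipy)(en)(NO3)2]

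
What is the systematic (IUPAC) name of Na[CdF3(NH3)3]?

The 1 sodium counter-ion carries a total charge of +1, so each complex ion is 1−.
Ligand charges: 3×ammine (neutral), 3×fluoro (-1 each); total -3. So Cd + (-3) = 1−, giving Cd = +2.
Ligands are named alphabetically: ammine before fluoro.
The complex ion is anionic, so cadmium takes the -ate form cadmate(II).

sodium triamminetrifluorocadmate(II)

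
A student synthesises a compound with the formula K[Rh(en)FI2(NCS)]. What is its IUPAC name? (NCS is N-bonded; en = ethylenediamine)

potassium (ethylenediamine)fluorodiiodoisothiocyanatorhodate(III)

The 1 potassium counter-ion carries a total charge of +1, so each complex ion is 1−.
Ligand charges: 1×fluoro (-1 each), 2×iodo (-1 each), 1×isothiocyanato (-1 each), 1×ethylenediamine (neutral); total -4. So Rh + (-4) = 1−, giving Rh = +3.
Ligands are named alphabetically: ethylenediamine before fluoro before iodo before isothiocyanato.
The complex ion is anionic, so rhodium takes the -ate form rhodate(III).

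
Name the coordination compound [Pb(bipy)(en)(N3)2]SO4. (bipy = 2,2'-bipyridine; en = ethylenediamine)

diazido(2,2'-bipyridine)(ethylenediamine)lead(IV) sulfate

The 1 sulfate counter-ion carries a total charge of -2, so each complex ion is 2+.
Ligand charges: 1×2,2'-bipyridine (neutral), 2×azido (-1 each), 1×ethylenediamine (neutral); total -2. So Pb + (-2) = 2+, giving Pb = +4.
Ligands are named alphabetically: azido before bipyridine before ethylenediamine.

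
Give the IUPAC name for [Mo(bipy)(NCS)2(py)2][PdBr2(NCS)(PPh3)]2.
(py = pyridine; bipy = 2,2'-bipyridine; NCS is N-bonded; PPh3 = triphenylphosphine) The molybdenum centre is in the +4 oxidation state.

(2,2'-bipyridine)diisothiocyanatobis(pyridine)molybdenum(IV) dibromoisothiocyanato(triphenylphosphine)palladate(II)

Both ions are complex: the cation is named first with the plain metal name, the anion second with the -ate form; each ion's ligands are alphabetised independently.
Mo is given as +4; the cation's ligand charges sum to -2, so the complex cation is 2+.
With 2 anions per cation, each anion must be 2/2 = 1−.
Anion: ligand charges sum to -3; for the ion to be 1−, Pd = +2.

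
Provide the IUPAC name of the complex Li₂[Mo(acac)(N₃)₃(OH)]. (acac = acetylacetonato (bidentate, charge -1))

The 2 lithium counter-ions carry a total charge of +2, so each complex ion is 2−.
Ligand charges: 3×azido (-1 each), 1×hydroxo (-1 each), 1×acetylacetonato (-1 each); total -5. So Mo + (-5) = 2−, giving Mo = +3.
Ligands are named alphabetically: acetylacetonato before azido before hydroxo.
The complex ion is anionic, so molybdenum takes the -ate form molybdate(III).

lithium (acetylacetonato)triazidohydroxomolybdate(III)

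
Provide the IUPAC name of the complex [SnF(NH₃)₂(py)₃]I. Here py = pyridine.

The 1 iodide counter-ion carries a total charge of -1, so each complex ion is 1+.
Ligand charges: 1×fluoro (-1 each), 2×ammine (neutral), 3×pyridine (neutral); total -1. So Sn + (-1) = 1+, giving Sn = +2.
Ligands are named alphabetically: ammine before fluoro before pyridine.

diamminefluorotris(pyridine)tin(II) iodide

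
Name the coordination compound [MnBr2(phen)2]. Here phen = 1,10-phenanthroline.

dibromobis(1,10-phenanthroline)manganese(II)

There is no counter-ion, so the complex is neutral overall.
Ligand charges: 2×bromo (-1 each), 2×1,10-phenanthroline (neutral); total -2. So Mn + (-2) = 0, giving Mn = +2.
Ligands are named alphabetically: bromo before phenanthroline.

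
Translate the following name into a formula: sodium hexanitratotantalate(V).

Na[Ta(NO3)6]

Ligands: 6 nitrato (NO3, -1). Ligand charge sum = -6.
Charge balance with sodium (+1) requires 1 complex ion per 1 sodium.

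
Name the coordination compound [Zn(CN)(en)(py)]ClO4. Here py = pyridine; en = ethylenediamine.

The 1 perchlorate counter-ion carries a total charge of -1, so each complex ion is 1+.
Ligand charges: 1×pyridine (neutral), 1×cyano (-1 each), 1×ethylenediamine (neutral); total -1. So Zn + (-1) = 1+, giving Zn = +2.
Ligands are named alphabetically: cyano before ethylenediamine before pyridine.

cyano(ethylenediamine)(pyridine)zinc(II) perchlorate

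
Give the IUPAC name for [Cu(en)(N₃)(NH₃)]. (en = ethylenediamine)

ammineazido(ethylenediamine)copper(I)

There is no counter-ion, so the complex is neutral overall.
Ligand charges: 1×azido (-1 each), 1×ethylenediamine (neutral), 1×ammine (neutral); total -1. So Cu + (-1) = 0, giving Cu = +1.
Ligands are named alphabetically: ammine before azido before ethylenediamine.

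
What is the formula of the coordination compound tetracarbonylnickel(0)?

Ligands: 4 carbonyl (CO, neutral). Ligand charge sum = 0.
With Ni in oxidation state 0, the complex ion is [Ni...].

[Ni(CO)4]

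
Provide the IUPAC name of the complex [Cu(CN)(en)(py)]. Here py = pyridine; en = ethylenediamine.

cyano(ethylenediamine)(pyridine)copper(I)

There is no counter-ion, so the complex is neutral overall.
Ligand charges: 1×pyridine (neutral), 1×ethylenediamine (neutral), 1×cyano (-1 each); total -1. So Cu + (-1) = 0, giving Cu = +1.
Ligands are named alphabetically: cyano before ethylenediamine before pyridine.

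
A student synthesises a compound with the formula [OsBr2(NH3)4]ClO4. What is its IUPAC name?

The 1 perchlorate counter-ion carries a total charge of -1, so each complex ion is 1+.
Ligand charges: 4×ammine (neutral), 2×bromo (-1 each); total -2. So Os + (-2) = 1+, giving Os = +3.
Ligands are named alphabetically: ammine before bromo.

tetraamminedibromoosmium(III) perchlorate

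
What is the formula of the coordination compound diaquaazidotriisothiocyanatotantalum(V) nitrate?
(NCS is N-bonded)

[Ta(H2O)2(N3)(NCS)3]NO3

Ligands: 1 azido (N3, -1), 3 isothiocyanato (NCS, -1), 2 aqua (H2O, neutral). Ligand charge sum = -4.
With Ta in oxidation state +5, the complex ion is [Ta...]^1+.
Charge balance with nitrate (-1) requires 1 complex ion per 1 nitrate.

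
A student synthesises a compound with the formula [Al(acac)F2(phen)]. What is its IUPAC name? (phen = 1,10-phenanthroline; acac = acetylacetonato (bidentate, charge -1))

There is no counter-ion, so the complex is neutral overall.
Ligand charges: 1×1,10-phenanthroline (neutral), 2×fluoro (-1 each), 1×acetylacetonato (-1 each); total -3. So Al + (-3) = 0, giving Al = +3.
Ligands are named alphabetically: acetylacetonato before fluoro before phenanthroline.

(acetylacetonato)difluoro(1,10-phenanthroline)aluminium(III)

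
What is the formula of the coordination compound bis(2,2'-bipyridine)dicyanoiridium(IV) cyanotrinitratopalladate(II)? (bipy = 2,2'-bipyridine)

[Ir(bipy)2(CN)2][Pd(CN)(NO3)3]

Cation [Ir…]: ligand charges -2, Ir(IV) ⇒ ion charge 2+.
Anion [Pd…]: ligand charges -4, Pd(II) ⇒ ion charge 2−.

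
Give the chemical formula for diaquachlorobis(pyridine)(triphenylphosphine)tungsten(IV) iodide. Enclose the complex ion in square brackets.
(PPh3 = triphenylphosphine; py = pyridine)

Ligands: 1 triphenylphosphine (PPh3, neutral), 1 chloro (Cl, -1), 2 pyridine (py, neutral), 2 aqua (H2O, neutral). Ligand charge sum = -1.
With W in oxidation state +4, the complex ion is [W...]^3+.
Charge balance with iodide (-1) requires 1 complex ion per 3 iodide.

[WCl(H2O)2(PPh3)(py)2]I3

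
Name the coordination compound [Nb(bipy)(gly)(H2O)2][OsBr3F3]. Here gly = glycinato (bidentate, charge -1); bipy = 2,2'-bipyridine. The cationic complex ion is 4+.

Both ions are complex: the cation is named first with the plain metal name, the anion second with the -ate form; each ion's ligands are alphabetised independently.
The complex cation is given as 4+; its ligand charges sum to -1, so Nb = +5.
A 1:1 salt means the anion carries the equal and opposite charge, 4−.
Anion: ligand charges sum to -6; for the ion to be 4−, Os = +2.

diaqua(2,2'-bipyridine)(glycinato)niobium(V) tribromotrifluoroosmate(II)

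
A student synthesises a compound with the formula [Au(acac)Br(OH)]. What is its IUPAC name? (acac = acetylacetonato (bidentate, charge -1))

(acetylacetonato)bromohydroxogold(III)

There is no counter-ion, so the complex is neutral overall.
Ligand charges: 1×acetylacetonato (-1 each), 1×hydroxo (-1 each), 1×bromo (-1 each); total -3. So Au + (-3) = 0, giving Au = +3.
Ligands are named alphabetically: acetylacetonato before bromo before hydroxo.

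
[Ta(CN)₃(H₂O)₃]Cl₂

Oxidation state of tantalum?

+5

2 chloride outside the brackets (-1 each) → the complex ion is 2+.
Ligand charges: 3×CN = -3; 3×H2O neutral; sum -3.
Ta + (-3) = 2+ ⇒ Ta is +5.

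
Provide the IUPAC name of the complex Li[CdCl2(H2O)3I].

lithium triaquadichloroiodocadmate(II)

The 1 lithium counter-ion carries a total charge of +1, so each complex ion is 1−.
Ligand charges: 3×aqua (neutral), 1×iodo (-1 each), 2×chloro (-1 each); total -3. So Cd + (-3) = 1−, giving Cd = +2.
Ligands are named alphabetically: aqua before chloro before iodo.
The complex ion is anionic, so cadmium takes the -ate form cadmate(II).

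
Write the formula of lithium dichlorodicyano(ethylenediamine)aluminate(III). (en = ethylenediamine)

Ligands: 1 ethylenediamine (en, neutral), 2 cyano (CN, -1), 2 chloro (Cl, -1). Ligand charge sum = -4.
With Al in oxidation state +3, the complex ion is [Al...]^1−.
Charge balance with lithium (+1) requires 1 complex ion per 1 lithium.

Li[AlCl2(CN)2(en)]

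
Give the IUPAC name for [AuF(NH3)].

There is no counter-ion, so the complex is neutral overall.
Ligand charges: 1×ammine (neutral), 1×fluoro (-1 each); total -1. So Au + (-1) = 0, giving Au = +1.
Ligands are named alphabetically: ammine before fluoro.

amminefluorogold(I)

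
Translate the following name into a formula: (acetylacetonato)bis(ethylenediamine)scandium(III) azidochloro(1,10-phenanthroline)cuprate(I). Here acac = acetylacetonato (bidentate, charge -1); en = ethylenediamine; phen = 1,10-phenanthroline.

Cation [Sc…]: ligand charges -1, Sc(III) ⇒ ion charge 2+.
Anion [Cu…]: ligand charges -2, Cu(I) ⇒ ion charge 1−.

[Sc(acac)(en)2][CuCl(N3)(phen)]2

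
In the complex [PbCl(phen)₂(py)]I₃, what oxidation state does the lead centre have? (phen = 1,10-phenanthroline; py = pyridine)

+4

3 iodide outside the brackets (-1 each) → the complex ion is 3+.
Ligand charges: 1×Cl = -1; 2×phen neutral; 1×py neutral; sum -1.
Pb + (-1) = 3+ ⇒ Pb is +4.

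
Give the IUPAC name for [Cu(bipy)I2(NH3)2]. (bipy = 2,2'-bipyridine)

There is no counter-ion, so the complex is neutral overall.
Ligand charges: 1×2,2'-bipyridine (neutral), 2×iodo (-1 each), 2×ammine (neutral); total -2. So Cu + (-2) = 0, giving Cu = +2.
Ligands are named alphabetically: ammine before bipyridine before iodo.

diammine(2,2'-bipyridine)diiodocopper(II)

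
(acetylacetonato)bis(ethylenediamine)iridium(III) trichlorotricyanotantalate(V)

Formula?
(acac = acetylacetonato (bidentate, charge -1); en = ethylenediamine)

Cation [Ir…]: ligand charges -1, Ir(III) ⇒ ion charge 2+.
Anion [Ta…]: ligand charges -6, Ta(V) ⇒ ion charge 1−.
One 2+ cation requires 2 of the 1− anion.

[Ir(acac)(en)2][TaCl3(CN)3]2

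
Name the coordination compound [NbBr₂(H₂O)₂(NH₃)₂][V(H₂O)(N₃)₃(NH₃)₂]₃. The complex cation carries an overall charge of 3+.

The complex cation is given as 3+; its ligand charges sum to -2, so Nb = +5.
With 3 anions per cation, each anion must be 3/3 = 1−.
Anion: ligand charges sum to -3; for the ion to be 1−, V = +2.

diamminediaquadibromoniobium(V) diammineaquatriazidovanadate(II)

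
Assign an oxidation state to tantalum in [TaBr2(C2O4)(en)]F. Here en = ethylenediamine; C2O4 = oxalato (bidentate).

1 fluoride outside the brackets (-1 each) → the complex ion is 1+.
Ligand charges: 1×en neutral; 1×C2O4 = -2; 2×Br = -2; sum -4.
Ta + (-4) = 1+ ⇒ Ta is +5.

+5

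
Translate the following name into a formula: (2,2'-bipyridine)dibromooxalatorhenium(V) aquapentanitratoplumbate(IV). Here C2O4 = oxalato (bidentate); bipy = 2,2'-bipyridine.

Cation [Re…]: ligand charges -4, Re(V) ⇒ ion charge 1+.
Anion [Pb…]: ligand charges -5, Pb(IV) ⇒ ion charge 1−.
One 1+ cation balances one 1− anion.

[Re(bipy)Br2(C2O4)][Pb(H2O)(NO3)5]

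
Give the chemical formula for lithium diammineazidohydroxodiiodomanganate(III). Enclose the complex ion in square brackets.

Ligands: 1 hydroxo (OH, -1), 1 azido (N3, -1), 2 iodo (I, -1), 2 ammine (NH3, neutral). Ligand charge sum = -4.
With Mn in oxidation state +3, the complex ion is [Mn...]^1−.
Charge balance with lithium (+1) requires 1 complex ion per 1 lithium.

Li[MnI2(N3)(NH3)2(OH)]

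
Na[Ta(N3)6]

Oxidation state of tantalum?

+5

1 sodium outside the brackets (+1 each) → the complex ion is 1−.
Ligand charges: 6×N3 = -6; sum -6.
Ta + (-6) = 1− ⇒ Ta is +5.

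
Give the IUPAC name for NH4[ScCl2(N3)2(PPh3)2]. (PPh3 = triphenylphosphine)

The 1 ammonium counter-ion carries a total charge of +1, so each complex ion is 1−.
Ligand charges: 2×triphenylphosphine (neutral), 2×azido (-1 each), 2×chloro (-1 each); total -4. So Sc + (-4) = 1−, giving Sc = +3.
The complex ion is anionic, so scandium takes the -ate form scandate(III).

ammonium diazidodichlorobis(triphenylphosphine)scandate(III)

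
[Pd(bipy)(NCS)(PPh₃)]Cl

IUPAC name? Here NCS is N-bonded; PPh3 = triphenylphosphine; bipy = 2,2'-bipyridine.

(2,2'-bipyridine)isothiocyanato(triphenylphosphine)palladium(II) chloride

The 1 chloride counter-ion carries a total charge of -1, so each complex ion is 1+.
Ligand charges: 1×isothiocyanato (-1 each), 1×triphenylphosphine (neutral), 1×2,2'-bipyridine (neutral); total -1. So Pd + (-1) = 1+, giving Pd = +2.
Ligands are named alphabetically: bipyridine before isothiocyanato before triphenylphosphine.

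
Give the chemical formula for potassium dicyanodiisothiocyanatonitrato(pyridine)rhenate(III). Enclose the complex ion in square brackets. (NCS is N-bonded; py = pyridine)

Ligands: 2 isothiocyanato (NCS, -1), 2 cyano (CN, -1), 1 nitrato (NO3, -1), 1 pyridine (py, neutral). Ligand charge sum = -5.
Charge balance with potassium (+1) requires 1 complex ion per 2 potassium.

K2[Re(CN)2(NCS)2(NO3)(py)]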